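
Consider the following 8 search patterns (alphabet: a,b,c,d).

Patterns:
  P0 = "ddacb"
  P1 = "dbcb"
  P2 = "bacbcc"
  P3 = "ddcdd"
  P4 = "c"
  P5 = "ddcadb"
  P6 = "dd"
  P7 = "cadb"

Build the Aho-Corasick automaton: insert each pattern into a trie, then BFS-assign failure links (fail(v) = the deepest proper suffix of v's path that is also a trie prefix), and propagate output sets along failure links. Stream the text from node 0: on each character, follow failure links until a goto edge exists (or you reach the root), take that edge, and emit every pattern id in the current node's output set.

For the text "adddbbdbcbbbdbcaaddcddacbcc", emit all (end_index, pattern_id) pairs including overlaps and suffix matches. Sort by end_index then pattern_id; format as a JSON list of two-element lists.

Build:
Trie nodes:
  0='ε' goto b→9 c→18 d→1
  1='d' goto b→6 d→2
  2='dd' goto a→3 c→15  ←P6
  3='dda' goto c→4
  4='ddac' goto b→5
  5='ddacb' goto ·  ←P0
  6='db' goto c→7
  7='dbc' goto b→8
  8='dbcb' goto ·  ←P1
  9='b' goto a→10
  10='ba' goto c→11
  11='bac' goto b→12
  12='bacb' goto c→13
  13='bacbc' goto c→14
  14='bacbcc' goto ·  ←P2
  15='ddc' goto a→19 d→16
  16='ddcd' goto d→17
  17='ddcdd' goto ·  ←P3
  18='c' goto a→22  ←P4
  19='ddca' goto d→20
  20='ddcad' goto b→21
  21='ddcadb' goto ·  ←P5
  22='ca' goto d→23
  23='cad' goto b→24
  24='cadb' goto ·  ←P7

BFS fail/out derivation:
  n1('d'): parent n0 fail=0; on 'd' 0 → fail=0;  out ∅∪∅=∅
  n9('b'): parent n0 fail=0; on 'b' 0 → fail=0;  out ∅∪∅=∅
  n18('c'): parent n0 fail=0; on 'c' 0 → fail=0;  out {4}∪∅={4}
  n2('dd'): parent n1 fail=0; on 'd' 0 → fail=1;  out {6}∪∅={6}
  n6('db'): parent n1 fail=0; on 'b' 0 → fail=9;  out ∅∪∅=∅
  n10('ba'): parent n9 fail=0; on 'a' 0 → fail=0;  out ∅∪∅=∅
  n22('ca'): parent n18 fail=0; on 'a' 0 → fail=0;  out ∅∪∅=∅
  n3('dda'): parent n2 fail=1; on 'a' 1→0 → fail=0;  out ∅∪∅=∅
  n7('dbc'): parent n6 fail=9; on 'c' 9→0 → fail=18;  out ∅∪{4}={4}
  n11('bac'): parent n10 fail=0; on 'c' 0 → fail=18;  out ∅∪{4}={4}
  n15('ddc'): parent n2 fail=1; on 'c' 1→0 → fail=18;  out ∅∪{4}={4}
  n23('cad'): parent n22 fail=0; on 'd' 0 → fail=1;  out ∅∪∅=∅
  n4('ddac'): parent n3 fail=0; on 'c' 0 → fail=18;  out ∅∪{4}={4}
  n8('dbcb'): parent n7 fail=18; on 'b' 18→0 → fail=9;  out {1}∪∅={1}
  n12('bacb'): parent n11 fail=18; on 'b' 18→0 → fail=9;  out ∅∪∅=∅
  n16('ddcd'): parent n15 fail=18; on 'd' 18→0 → fail=1;  out ∅∪∅=∅
  n19('ddca'): parent n15 fail=18; on 'a' 18 → fail=22;  out ∅∪∅=∅
  n24('cadb'): parent n23 fail=1; on 'b' 1 → fail=6;  out {7}∪∅={7}
  n5('ddacb'): parent n4 fail=18; on 'b' 18→0 → fail=9;  out {0}∪∅={0}
  n13('bacbc'): parent n12 fail=9; on 'c' 9→0 → fail=18;  out ∅∪{4}={4}
  n17('ddcdd'): parent n16 fail=1; on 'd' 1 → fail=2;  out {3}∪{6}={3,6}
  n20('ddcad'): parent n19 fail=22; on 'd' 22 → fail=23;  out ∅∪∅=∅
  n14('bacbcc'): parent n13 fail=18; on 'c' 18→0 → fail=18;  out {2}∪{4}={2,4}
  n21('ddcadb'): parent n20 fail=23; on 'b' 23 → fail=24;  out {5}∪{7}={5,7}

Scan:
[0] read 'a'  n0⇒n0
[1] read 'd'  n0⇒n1
[2] read 'd'  n1⇒n2  ** P6@[1:2]
[3] read 'd'  n2⇒n2 ·f  ** P6@[2:3]
[4] read 'b'  n2⇒n6 ·f
[5] read 'b'  n6⇒n9 ·f
[6] read 'd'  n9⇒n1 ·f
[7] read 'b'  n1⇒n6
[8] read 'c'  n6⇒n7  ** P4@[8:8]
[9] read 'b'  n7⇒n8  ** P1@[6:9]
[10] read 'b'  n8⇒n9 ·f
[11] read 'b'  n9⇒n9 ·f
[12] read 'd'  n9⇒n1 ·f
[13] read 'b'  n1⇒n6
[14] read 'c'  n6⇒n7  ** P4@[14:14]
[15] read 'a'  n7⇒n22 ·f
[16] read 'a'  n22⇒n0 ·f
[17] read 'd'  n0⇒n1
[18] read 'd'  n1⇒n2  ** P6@[17:18]
[19] read 'c'  n2⇒n15  ** P4@[19:19]
[20] read 'd'  n15⇒n16
[21] read 'd'  n16⇒n17  ** P3@[17:21],P6@[20:21]
[22] read 'a'  n17⇒n3 ·f
[23] read 'c'  n3⇒n4  ** P4@[23:23]
[24] read 'b'  n4⇒n5  ** P0@[20:24]
[25] read 'c'  n5⇒n18 ·f  ** P4@[25:25]
[26] read 'c'  n18⇒n18 ·f  ** P4@[26:26]

All matches (sorted): [[2,6],[3,6],[8,4],[9,1],[14,4],[18,6],[19,4],[21,3],[21,6],[23,4],[24,0],[25,4],[26,4]]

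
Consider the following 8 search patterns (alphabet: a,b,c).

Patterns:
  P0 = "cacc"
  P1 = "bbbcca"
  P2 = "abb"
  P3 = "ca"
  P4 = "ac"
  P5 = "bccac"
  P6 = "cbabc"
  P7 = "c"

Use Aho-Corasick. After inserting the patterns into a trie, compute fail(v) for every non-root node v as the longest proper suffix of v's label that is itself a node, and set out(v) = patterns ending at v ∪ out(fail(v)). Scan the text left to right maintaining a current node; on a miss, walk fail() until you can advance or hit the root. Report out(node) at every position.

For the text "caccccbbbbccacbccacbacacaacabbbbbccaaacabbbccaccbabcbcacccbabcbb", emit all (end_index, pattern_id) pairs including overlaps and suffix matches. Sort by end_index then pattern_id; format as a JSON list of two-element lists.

Build:
Trie nodes:
  n0 'ε': a→11 b→5 c→1
  n1 'c': a→2 b→19  [P7 ends]
  n2 'ca': c→3  [P3 ends]
  n3 'cac': c→4
  n4 'cacc': ·  [P0 ends]
  n5 'b': b→6 c→15
  n6 'bb': b→7
  n7 'bbb': c→8
  n8 'bbbc': c→9
  n9 'bbbcc': a→10
  n10 'bbbcca': ·  [P1 ends]
  n11 'a': b→12 c→14
  n12 'ab': b→13
  n13 'abb': ·  [P2 ends]
  n14 'ac': ·  [P4 ends]
  n15 'bc': c→16
  n16 'bcc': a→17
  n17 'bcca': c→18
  n18 'bccac': ·  [P5 ends]
  n19 'cb': a→20
  n20 'cba': b→21
  n21 'cbab': c→22
  n22 'cbabc': ·  [P6 ends]

Failure links (BFS by depth):
  n1('c'): parent n0 fail=0; on 'c' 0 → fail=0;  out {7}∪∅={7}
  n5('b'): parent n0 fail=0; on 'b' 0 → fail=0;  out ∅∪∅=∅
  n11('a'): parent n0 fail=0; on 'a' 0 → fail=0;  out ∅∪∅=∅
  n2('ca'): parent n1 fail=0; on 'a' 0 → fail=11;  out {3}∪∅={3}
  n6('bb'): parent n5 fail=0; on 'b' 0 → fail=5;  out ∅∪∅=∅
  n12('ab'): parent n11 fail=0; on 'b' 0 → fail=5;  out ∅∪∅=∅
  n14('ac'): parent n11 fail=0; on 'c' 0 → fail=1;  out {4}∪{7}={4,7}
  n15('bc'): parent n5 fail=0; on 'c' 0 → fail=1;  out ∅∪{7}={7}
  n19('cb'): parent n1 fail=0; on 'b' 0 → fail=5;  out ∅∪∅=∅
  n3('cac'): parent n2 fail=11; on 'c' 11 → fail=14;  out ∅∪{4,7}={4,7}
  n7('bbb'): parent n6 fail=5; on 'b' 5 → fail=6;  out ∅∪∅=∅
  n13('abb'): parent n12 fail=5; on 'b' 5 → fail=6;  out {2}∪∅={2}
  n16('bcc'): parent n15 fail=1; on 'c' 1→0 → fail=1;  out ∅∪{7}={7}
  n20('cba'): parent n19 fail=5; on 'a' 5→0 → fail=11;  out ∅∪∅=∅
  n4('cacc'): parent n3 fail=14; on 'c' 14→1→0 → fail=1;  out {0}∪{7}={0,7}
  n8('bbbc'): parent n7 fail=6; on 'c' 6→5 → fail=15;  out ∅∪{7}={7}
  n17('bcca'): parent n16 fail=1; on 'a' 1 → fail=2;  out ∅∪{3}={3}
  n21('cbab'): parent n20 fail=11; on 'b' 11 → fail=12;  out ∅∪∅=∅
  n9('bbbcc'): parent n8 fail=15; on 'c' 15 → fail=16;  out ∅∪{7}={7}
  n18('bccac'): parent n17 fail=2; on 'c' 2 → fail=3;  out {5}∪{4,7}={4,5,7}
  n22('cbabc'): parent n21 fail=12; on 'c' 12→5 → fail=15;  out {6}∪{7}={6,7}
  n10('bbbcca'): parent n9 fail=16; on 'a' 16 → fail=17;  out {1}∪{3}={1,3}

Run:
i=0 'c': node 0→1  → match P7@[0:0]
i=1 'a': node 1→2  → match P3@[0:1]
i=2 'c': node 2→3  → match P4@[1:2],P7@[2:2]
i=3 'c': node 3→4  → match P0@[0:3],P7@[3:3]
i=4 'c': node 4→1 (via fail)  → match P7@[4:4]
i=5 'c': node 1→1 (via fail)  → match P7@[5:5]
i=6 'b': node 1→19
i=7 'b': node 19→6 (via fail)
i=8 'b': node 6→7
i=9 'b': node 7→7 (via fail)
i=10 'c': node 7→8  → match P7@[10:10]
i=11 'c': node 8→9  → match P7@[11:11]
i=12 'a': node 9→10  → match P1@[7:12],P3@[11:12]
i=13 'c': node 10→18 (via fail)  → match P4@[12:13],P5@[9:13],P7@[13:13]
i=14 'b': node 18→19 (via fail)
i=15 'c': node 19→15 (via fail)  → match P7@[15:15]
i=16 'c': node 15→16  → match P7@[16:16]
i=17 'a': node 16→17  → match P3@[16:17]
i=18 'c': node 17→18  → match P4@[17:18],P5@[14:18],P7@[18:18]
i=19 'b': node 18→19 (via fail)
i=20 'a': node 19→20
i=21 'c': node 20→14 (via fail)  → match P4@[20:21],P7@[21:21]
i=22 'a': node 14→2 (via fail)  → match P3@[21:22]
i=23 'c': node 2→3  → match P4@[22:23],P7@[23:23]
i=24 'a': node 3→2 (via fail)  → match P3@[23:24]
i=25 'a': node 2→11 (via fail)
i=26 'c': node 11→14  → match P4@[25:26],P7@[26:26]
i=27 'a': node 14→2 (via fail)  → match P3@[26:27]
i=28 'b': node 2→12 (via fail)
i=29 'b': node 12→13  → match P2@[27:29]
i=30 'b': node 13→7 (via fail)
i=31 'b': node 7→7 (via fail)
i=32 'b': node 7→7 (via fail)
i=33 'c': node 7→8  → match P7@[33:33]
i=34 'c': node 8→9  → match P7@[34:34]
i=35 'a': node 9→10  → match P1@[30:35],P3@[34:35]
i=36 'a': node 10→11 (via fail)
i=37 'a': node 11→11 (via fail)
i=38 'c': node 11→14  → match P4@[37:38],P7@[38:38]
i=39 'a': node 14→2 (via fail)  → match P3@[38:39]
i=40 'b': node 2→12 (via fail)
i=41 'b': node 12→13  → match P2@[39:41]
i=42 'b': node 13→7 (via fail)
i=43 'c': node 7→8  → match P7@[43:43]
i=44 'c': node 8→9  → match P7@[44:44]
i=45 'a': node 9→10  → match P1@[40:45],P3@[44:45]
i=46 'c': node 10→18 (via fail)  → match P4@[45:46],P5@[42:46],P7@[46:46]
i=47 'c': node 18→4 (via fail)  → match P0@[44:47],P7@[47:47]
i=48 'b': node 4→19 (via fail)
i=49 'a': node 19→20
i=50 'b': node 20→21
i=51 'c': node 21→22  → match P6@[47:51],P7@[51:51]
i=52 'b': node 22→19 (via fail)
i=53 'c': node 19→15 (via fail)  → match P7@[53:53]
i=54 'a': node 15→2 (via fail)  → match P3@[53:54]
i=55 'c': node 2→3  → match P4@[54:55],P7@[55:55]
i=56 'c': node 3→4  → match P0@[53:56],P7@[56:56]
i=57 'c': node 4→1 (via fail)  → match P7@[57:57]
i=58 'b': node 1→19
i=59 'a': node 19→20
i=60 'b': node 20→21
i=61 'c': node 21→22  → match P6@[57:61],P7@[61:61]
i=62 'b': node 22→19 (via fail)
i=63 'b': node 19→6 (via fail)

Matches: [[0,7],[1,3],[2,4],[2,7],[3,0],[3,7],[4,7],[5,7],[10,7],[11,7],[12,1],[12,3],[13,4],[13,5],[13,7],[15,7],[16,7],[17,3],[18,4],[18,5],[18,7],[21,4],[21,7],[22,3],[23,4],[23,7],[24,3],[26,4],[26,7],[27,3],[29,2],[33,7],[34,7],[35,1],[35,3],[38,4],[38,7],[39,3],[41,2],[43,7],[44,7],[45,1],[45,3],[46,4],[46,5],[46,7],[47,0],[47,7],[51,6],[51,7],[53,7],[54,3],[55,4],[55,7],[56,0],[56,7],[57,7],[61,6],[61,7]]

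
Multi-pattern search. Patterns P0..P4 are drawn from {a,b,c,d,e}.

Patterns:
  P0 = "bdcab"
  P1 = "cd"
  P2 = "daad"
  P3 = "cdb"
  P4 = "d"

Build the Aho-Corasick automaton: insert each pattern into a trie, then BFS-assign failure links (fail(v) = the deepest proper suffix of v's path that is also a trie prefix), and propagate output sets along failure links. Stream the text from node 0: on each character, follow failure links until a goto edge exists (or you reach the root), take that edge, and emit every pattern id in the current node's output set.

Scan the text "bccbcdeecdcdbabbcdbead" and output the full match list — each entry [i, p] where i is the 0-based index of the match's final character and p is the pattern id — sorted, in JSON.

Build:
Trie (insert patterns):
  n0 'ε': b→1 c→6 d→8
  n1 'b': d→2
  n2 'bd': c→3
  n3 'bdc': a→4
  n4 'bdca': b→5
  n5 'bdcab': ·  [P0 ends]
  n6 'c': d→7
  n7 'cd': b→12  [P1 ends]
  n8 'd': a→9  [P4 ends]
  n9 'da': a→10
  n10 'daa': d→11
  n11 'daad': ·  [P2 ends]
  n12 'cdb': ·  [P3 ends]

BFS fail/out derivation:
  n1('b'): parent n0 fail=0; on 'b' 0 → fail=0;  out ∅∪∅=∅
  n6('c'): parent n0 fail=0; on 'c' 0 → fail=0;  out ∅∪∅=∅
  n8('d'): parent n0 fail=0; on 'd' 0 → fail=0;  out {4}∪∅={4}
  n2('bd'): parent n1 fail=0; on 'd' 0 → fail=8;  out ∅∪{4}={4}
  n7('cd'): parent n6 fail=0; on 'd' 0 → fail=8;  out {1}∪{4}={1,4}
  n9('da'): parent n8 fail=0; on 'a' 0 → fail=0;  out ∅∪∅=∅
  n3('bdc'): parent n2 fail=8; on 'c' 8→0 → fail=6;  out ∅∪∅=∅
  n10('daa'): parent n9 fail=0; on 'a' 0 → fail=0;  out ∅∪∅=∅
  n12('cdb'): parent n7 fail=8; on 'b' 8→0 → fail=1;  out {3}∪∅={3}
  n4('bdca'): parent n3 fail=6; on 'a' 6→0 → fail=0;  out ∅∪∅=∅
  n11('daad'): parent n10 fail=0; on 'd' 0 → fail=8;  out {2}∪{4}={2,4}
  n5('bdcab'): parent n4 fail=0; on 'b' 0 → fail=1;  out {0}∪∅={0}

Run:
i=0 'b': node 0→1
i=1 'c': node 1→6 (fail-walked)
i=2 'c': node 6→6 (fail-walked)
i=3 'b': node 6→1 (fail-walked)
i=4 'c': node 1→6 (fail-walked)
i=5 'd': node 6→7  emit P1@[4:5],P4@[5:5]
i=6 'e': node 7→0 (fail-walked)
i=7 'e': node 0→0
i=8 'c': node 0→6
i=9 'd': node 6→7  emit P1@[8:9],P4@[9:9]
i=10 'c': node 7→6 (fail-walked)
i=11 'd': node 6→7  emit P1@[10:11],P4@[11:11]
i=12 'b': node 7→12  emit P3@[10:12]
i=13 'a': node 12→0 (fail-walked)
i=14 'b': node 0→1
i=15 'b': node 1→1 (fail-walked)
i=16 'c': node 1→6 (fail-walked)
i=17 'd': node 6→7  emit P1@[16:17],P4@[17:17]
i=18 'b': node 7→12  emit P3@[16:18]
i=19 'e': node 12→0 (fail-walked)
i=20 'a': node 0→0
i=21 'd': node 0→8  emit P4@[21:21]

Result: [[5,1],[5,4],[9,1],[9,4],[11,1],[11,4],[12,3],[17,1],[17,4],[18,3],[21,4]]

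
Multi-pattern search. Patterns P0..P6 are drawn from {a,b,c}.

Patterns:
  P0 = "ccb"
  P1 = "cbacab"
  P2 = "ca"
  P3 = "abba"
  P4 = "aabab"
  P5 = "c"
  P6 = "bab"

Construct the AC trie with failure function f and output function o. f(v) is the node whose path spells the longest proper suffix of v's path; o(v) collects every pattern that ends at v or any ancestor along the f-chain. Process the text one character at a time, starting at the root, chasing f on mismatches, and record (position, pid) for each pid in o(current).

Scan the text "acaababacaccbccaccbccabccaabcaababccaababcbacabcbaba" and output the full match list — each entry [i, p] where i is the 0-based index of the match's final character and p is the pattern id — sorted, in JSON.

Build automaton:
Trie nodes:
  n0 'ε': a→10 b→18 c→1
  n1 'c': a→9 b→4 c→2  ←P5
  n2 'cc': b→3
  n3 'ccb': ·  ←P0
  n4 'cb': a→5
  n5 'cba': c→6
  n6 'cbac': a→7
  n7 'cbaca': b→8
  n8 'cbacab': ·  ←P1
  n9 'ca': ·  ←P2
  n10 'a': a→14 b→11
  n11 'ab': b→12
  n12 'abb': a→13
  n13 'abba': ·  ←P3
  n14 'aa': b→15
  n15 'aab': a→16
  n16 'aaba': b→17
  n17 'aabab': ·  ←P4
  n18 'b': a→19
  n19 'ba': b→20
  n20 'bab': ·  ←P6

BFS fail/out derivation:
  n1('c'): parent n0 fail=0; on 'c' 0 → fail=0;  out {5}∪∅={5}
  n10('a'): parent n0 fail=0; on 'a' 0 → fail=0;  out ∅∪∅=∅
  n18('b'): parent n0 fail=0; on 'b' 0 → fail=0;  out ∅∪∅=∅
  n2('cc'): parent n1 fail=0; on 'c' 0 → fail=1;  out ∅∪{5}={5}
  n4('cb'): parent n1 fail=0; on 'b' 0 → fail=18;  out ∅∪∅=∅
  n9('ca'): parent n1 fail=0; on 'a' 0 → fail=10;  out {2}∪∅={2}
  n11('ab'): parent n10 fail=0; on 'b' 0 → fail=18;  out ∅∪∅=∅
  n14('aa'): parent n10 fail=0; on 'a' 0 → fail=10;  out ∅∪∅=∅
  n19('ba'): parent n18 fail=0; on 'a' 0 → fail=10;  out ∅∪∅=∅
  n3('ccb'): parent n2 fail=1; on 'b' 1 → fail=4;  out {0}∪∅={0}
  n5('cba'): parent n4 fail=18; on 'a' 18 → fail=19;  out ∅∪∅=∅
  n12('abb'): parent n11 fail=18; on 'b' 18→0 → fail=18;  out ∅∪∅=∅
  n15('aab'): parent n14 fail=10; on 'b' 10 → fail=11;  out ∅∪∅=∅
  n20('bab'): parent n19 fail=10; on 'b' 10 → fail=11;  out {6}∪∅={6}
  n6('cbac'): parent n5 fail=19; on 'c' 19→10→0 → fail=1;  out ∅∪{5}={5}
  n13('abba'): parent n12 fail=18; on 'a' 18 → fail=19;  out {3}∪∅={3}
  n16('aaba'): parent n15 fail=11; on 'a' 11→18 → fail=19;  out ∅∪∅=∅
  n7('cbaca'): parent n6 fail=1; on 'a' 1 → fail=9;  out ∅∪{2}={2}
  n17('aabab'): parent n16 fail=19; on 'b' 19 → fail=20;  out {4}∪{6}={4,6}
  n8('cbacab'): parent n7 fail=9; on 'b' 9→10 → fail=11;  out {1}∪∅={1}

Text stream:
pos 0 'a': at 10
pos 1 'c': at 1 (fail-walked)  ** P5@[1:1]
pos 2 'a': at 9  ** P2@[1:2]
pos 3 'a': at 14 (fail-walked)
pos 4 'b': at 15
pos 5 'a': at 16
pos 6 'b': at 17  ** P4@[2:6],P6@[4:6]
pos 7 'a': at 19 (fail-walked)
pos 8 'c': at 1 (fail-walked)  ** P5@[8:8]
pos 9 'a': at 9  ** P2@[8:9]
pos 10 'c': at 1 (fail-walked)  ** P5@[10:10]
pos 11 'c': at 2  ** P5@[11:11]
pos 12 'b': at 3  ** P0@[10:12]
pos 13 'c': at 1 (fail-walked)  ** P5@[13:13]
pos 14 'c': at 2  ** P5@[14:14]
pos 15 'a': at 9 (fail-walked)  ** P2@[14:15]
pos 16 'c': at 1 (fail-walked)  ** P5@[16:16]
pos 17 'c': at 2  ** P5@[17:17]
pos 18 'b': at 3  ** P0@[16:18]
pos 19 'c': at 1 (fail-walked)  ** P5@[19:19]
pos 20 'c': at 2  ** P5@[20:20]
pos 21 'a': at 9 (fail-walked)  ** P2@[20:21]
pos 22 'b': at 11 (fail-walked)
pos 23 'c': at 1 (fail-walked)  ** P5@[23:23]
pos 24 'c': at 2  ** P5@[24:24]
pos 25 'a': at 9 (fail-walked)  ** P2@[24:25]
pos 26 'a': at 14 (fail-walked)
pos 27 'b': at 15
pos 28 'c': at 1 (fail-walked)  ** P5@[28:28]
pos 29 'a': at 9  ** P2@[28:29]
pos 30 'a': at 14 (fail-walked)
pos 31 'b': at 15
pos 32 'a': at 16
pos 33 'b': at 17  ** P4@[29:33],P6@[31:33]
pos 34 'c': at 1 (fail-walked)  ** P5@[34:34]
pos 35 'c': at 2  ** P5@[35:35]
pos 36 'a': at 9 (fail-walked)  ** P2@[35:36]
pos 37 'a': at 14 (fail-walked)
pos 38 'b': at 15
pos 39 'a': at 16
pos 40 'b': at 17  ** P4@[36:40],P6@[38:40]
pos 41 'c': at 1 (fail-walked)  ** P5@[41:41]
pos 42 'b': at 4
pos 43 'a': at 5
pos 44 'c': at 6  ** P5@[44:44]
pos 45 'a': at 7  ** P2@[44:45]
pos 46 'b': at 8  ** P1@[41:46]
pos 47 'c': at 1 (fail-walked)  ** P5@[47:47]
pos 48 'b': at 4
pos 49 'a': at 5
pos 50 'b': at 20 (fail-walked)  ** P6@[48:50]
pos 51 'a': at 19 (fail-walked)

All matches (sorted): [[1,5],[2,2],[6,4],[6,6],[8,5],[9,2],[10,5],[11,5],[12,0],[13,5],[14,5],[15,2],[16,5],[17,5],[18,0],[19,5],[20,5],[21,2],[23,5],[24,5],[25,2],[28,5],[29,2],[33,4],[33,6],[34,5],[35,5],[36,2],[40,4],[40,6],[41,5],[44,5],[45,2],[46,1],[47,5],[50,6]]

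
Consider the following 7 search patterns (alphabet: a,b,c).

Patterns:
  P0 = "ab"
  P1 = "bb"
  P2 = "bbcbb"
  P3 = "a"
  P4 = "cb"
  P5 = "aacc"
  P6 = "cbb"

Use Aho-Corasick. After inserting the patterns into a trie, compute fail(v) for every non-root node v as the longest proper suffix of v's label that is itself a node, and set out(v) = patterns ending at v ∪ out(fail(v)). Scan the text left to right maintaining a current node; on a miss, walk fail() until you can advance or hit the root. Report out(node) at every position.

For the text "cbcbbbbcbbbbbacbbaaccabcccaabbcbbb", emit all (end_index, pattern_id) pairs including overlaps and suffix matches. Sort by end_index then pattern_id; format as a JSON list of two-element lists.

Construct AC machine:
Trie (insert patterns):
  0='ε' goto a→1 b→3 c→8
  1='a' goto a→10 b→2  [P3 ends]
  2='ab' goto ·  [P0 ends]
  3='b' goto b→4
  4='bb' goto c→5  [P1 ends]
  5='bbc' goto b→6
  6='bbcb' goto b→7
  7='bbcbb' goto ·  [P2 ends]
  8='c' goto b→9
  9='cb' goto b→13  [P4 ends]
  10='aa' goto c→11
  11='aac' goto c→12
  12='aacc' goto ·  [P5 ends]
  13='cbb' goto ·  [P6 ends]

Failure links (BFS by depth):
  n1('a'): parent n0 fail=0; on 'a' 0 → fail=0;  out {3}∪∅={3}
  n3('b'): parent n0 fail=0; on 'b' 0 → fail=0;  out ∅∪∅=∅
  n8('c'): parent n0 fail=0; on 'c' 0 → fail=0;  out ∅∪∅=∅
  n2('ab'): parent n1 fail=0; on 'b' 0 → fail=3;  out {0}∪∅={0}
  n4('bb'): parent n3 fail=0; on 'b' 0 → fail=3;  out {1}∪∅={1}
  n9('cb'): parent n8 fail=0; on 'b' 0 → fail=3;  out {4}∪∅={4}
  n10('aa'): parent n1 fail=0; on 'a' 0 → fail=1;  out ∅∪{3}={3}
  n5('bbc'): parent n4 fail=3; on 'c' 3→0 → fail=8;  out ∅∪∅=∅
  n11('aac'): parent n10 fail=1; on 'c' 1→0 → fail=8;  out ∅∪∅=∅
  n13('cbb'): parent n9 fail=3; on 'b' 3 → fail=4;  out {6}∪{1}={1,6}
  n6('bbcb'): parent n5 fail=8; on 'b' 8 → fail=9;  out ∅∪{4}={4}
  n12('aacc'): parent n11 fail=8; on 'c' 8→0 → fail=8;  out {5}∪∅={5}
  n7('bbcbb'): parent n6 fail=9; on 'b' 9 → fail=13;  out {2}∪{1,6}={1,2,6}

Text stream:
[0] read 'c'  n0⇒n8
[1] read 'b'  n8⇒n9  ** P4@[0:1]
[2] read 'c'  n9⇒n8 (fail-walked)
[3] read 'b'  n8⇒n9  ** P4@[2:3]
[4] read 'b'  n9⇒n13  ** P1@[3:4],P6@[2:4]
[5] read 'b'  n13⇒n4 (fail-walked)  ** P1@[4:5]
[6] read 'b'  n4⇒n4 (fail-walked)  ** P1@[5:6]
[7] read 'c'  n4⇒n5
[8] read 'b'  n5⇒n6  ** P4@[7:8]
[9] read 'b'  n6⇒n7  ** P1@[8:9],P2@[5:9],P6@[7:9]
[10] read 'b'  n7⇒n4 (fail-walked)  ** P1@[9:10]
[11] read 'b'  n4⇒n4 (fail-walked)  ** P1@[10:11]
[12] read 'b'  n4⇒n4 (fail-walked)  ** P1@[11:12]
[13] read 'a'  n4⇒n1 (fail-walked)  ** P3@[13:13]
[14] read 'c'  n1⇒n8 (fail-walked)
[15] read 'b'  n8⇒n9  ** P4@[14:15]
[16] read 'b'  n9⇒n13  ** P1@[15:16],P6@[14:16]
[17] read 'a'  n13⇒n1 (fail-walked)  ** P3@[17:17]
[18] read 'a'  n1⇒n10  ** P3@[18:18]
[19] read 'c'  n10⇒n11
[20] read 'c'  n11⇒n12  ** P5@[17:20]
[21] read 'a'  n12⇒n1 (fail-walked)  ** P3@[21:21]
[22] read 'b'  n1⇒n2  ** P0@[21:22]
[23] read 'c'  n2⇒n8 (fail-walked)
[24] read 'c'  n8⇒n8 (fail-walked)
[25] read 'c'  n8⇒n8 (fail-walked)
[26] read 'a'  n8⇒n1 (fail-walked)  ** P3@[26:26]
[27] read 'a'  n1⇒n10  ** P3@[27:27]
[28] read 'b'  n10⇒n2 (fail-walked)  ** P0@[27:28]
[29] read 'b'  n2⇒n4 (fail-walked)  ** P1@[28:29]
[30] read 'c'  n4⇒n5
[31] read 'b'  n5⇒n6  ** P4@[30:31]
[32] read 'b'  n6⇒n7  ** P1@[31:32],P2@[28:32],P6@[30:32]
[33] read 'b'  n7⇒n4 (fail-walked)  ** P1@[32:33]

All matches (sorted): [[1,4],[3,4],[4,1],[4,6],[5,1],[6,1],[8,4],[9,1],[9,2],[9,6],[10,1],[11,1],[12,1],[13,3],[15,4],[16,1],[16,6],[17,3],[18,3],[20,5],[21,3],[22,0],[26,3],[27,3],[28,0],[29,1],[31,4],[32,1],[32,2],[32,6],[33,1]]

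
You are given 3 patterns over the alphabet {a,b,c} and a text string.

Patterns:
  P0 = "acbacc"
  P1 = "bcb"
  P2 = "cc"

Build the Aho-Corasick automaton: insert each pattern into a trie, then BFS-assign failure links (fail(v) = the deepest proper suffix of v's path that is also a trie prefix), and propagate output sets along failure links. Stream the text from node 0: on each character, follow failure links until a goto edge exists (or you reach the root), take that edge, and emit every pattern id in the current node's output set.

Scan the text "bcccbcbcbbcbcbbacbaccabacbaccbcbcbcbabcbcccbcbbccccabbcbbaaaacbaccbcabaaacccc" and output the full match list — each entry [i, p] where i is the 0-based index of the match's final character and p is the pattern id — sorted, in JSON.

Build:
Trie (insert patterns):
  n0 'ε': a→1 b→7 c→10
  n1 'a': c→2
  n2 'ac': b→3
  n3 'acb': a→4
  n4 'acba': c→5
  n5 'acbac': c→6
  n6 'acbacc': ·  [P0 ends]
  n7 'b': c→8
  n8 'bc': b→9
  n9 'bcb': ·  [P1 ends]
  n10 'c': c→11
  n11 'cc': ·  [P2 ends]

Failure links (BFS by depth):
  fail(1) 'a': from fail(0)=0 chase 'a': 0 ⇒ 0;  out=∅∪out(0)=∅
  fail(7) 'b': from fail(0)=0 chase 'b': 0 ⇒ 0;  out=∅∪out(0)=∅
  fail(10) 'c': from fail(0)=0 chase 'c': 0 ⇒ 0;  out=∅∪out(0)=∅
  fail(2) 'ac': from fail(1)=0 chase 'c': 0 ⇒ 10;  out=∅∪out(10)=∅
  fail(8) 'bc': from fail(7)=0 chase 'c': 0 ⇒ 10;  out=∅∪out(10)=∅
  fail(11) 'cc': from fail(10)=0 chase 'c': 0 ⇒ 10;  out={2}∪out(10)={2}
  fail(3) 'acb': from fail(2)=10 chase 'b': 10→0 ⇒ 7;  out=∅∪out(7)=∅
  fail(9) 'bcb': from fail(8)=10 chase 'b': 10→0 ⇒ 7;  out={1}∪out(7)={1}
  fail(4) 'acba': from fail(3)=7 chase 'a': 7→0 ⇒ 1;  out=∅∪out(1)=∅
  fail(5) 'acbac': from fail(4)=1 chase 'c': 1 ⇒ 2;  out=∅∪out(2)=∅
  fail(6) 'acbacc': from fail(5)=2 chase 'c': 2→10 ⇒ 11;  out={0}∪out(11)={0,2}

Text stream:
[0] read 'b'  n0⇒n7
[1] read 'c'  n7⇒n8
[2] read 'c'  n8⇒n11 (via fail)  emit P2@[1:2]
[3] read 'c'  n11⇒n11 (via fail)  emit P2@[2:3]
[4] read 'b'  n11⇒n7 (via fail)
[5] read 'c'  n7⇒n8
[6] read 'b'  n8⇒n9  emit P1@[4:6]
[7] read 'c'  n9⇒n8 (via fail)
[8] read 'b'  n8⇒n9  emit P1@[6:8]
[9] read 'b'  n9⇒n7 (via fail)
[10] read 'c'  n7⇒n8
[11] read 'b'  n8⇒n9  emit P1@[9:11]
[12] read 'c'  n9⇒n8 (via fail)
[13] read 'b'  n8⇒n9  emit P1@[11:13]
[14] read 'b'  n9⇒n7 (via fail)
[15] read 'a'  n7⇒n1 (via fail)
[16] read 'c'  n1⇒n2
[17] read 'b'  n2⇒n3
[18] read 'a'  n3⇒n4
[19] read 'c'  n4⇒n5
[20] read 'c'  n5⇒n6  emit P0@[15:20],P2@[19:20]
[21] read 'a'  n6⇒n1 (via fail)
[22] read 'b'  n1⇒n7 (via fail)
[23] read 'a'  n7⇒n1 (via fail)
[24] read 'c'  n1⇒n2
[25] read 'b'  n2⇒n3
[26] read 'a'  n3⇒n4
[27] read 'c'  n4⇒n5
[28] read 'c'  n5⇒n6  emit P0@[23:28],P2@[27:28]
[29] read 'b'  n6⇒n7 (via fail)
[30] read 'c'  n7⇒n8
[31] read 'b'  n8⇒n9  emit P1@[29:31]
[32] read 'c'  n9⇒n8 (via fail)
[33] read 'b'  n8⇒n9  emit P1@[31:33]
[34] read 'c'  n9⇒n8 (via fail)
[35] read 'b'  n8⇒n9  emit P1@[33:35]
[36] read 'a'  n9⇒n1 (via fail)
[37] read 'b'  n1⇒n7 (via fail)
[38] read 'c'  n7⇒n8
[39] read 'b'  n8⇒n9  emit P1@[37:39]
[40] read 'c'  n9⇒n8 (via fail)
[41] read 'c'  n8⇒n11 (via fail)  emit P2@[40:41]
[42] read 'c'  n11⇒n11 (via fail)  emit P2@[41:42]
[43] read 'b'  n11⇒n7 (via fail)
[44] read 'c'  n7⇒n8
[45] read 'b'  n8⇒n9  emit P1@[43:45]
[46] read 'b'  n9⇒n7 (via fail)
[47] read 'c'  n7⇒n8
[48] read 'c'  n8⇒n11 (via fail)  emit P2@[47:48]
[49] read 'c'  n11⇒n11 (via fail)  emit P2@[48:49]
[50] read 'c'  n11⇒n11 (via fail)  emit P2@[49:50]
[51] read 'a'  n11⇒n1 (via fail)
[52] read 'b'  n1⇒n7 (via fail)
[53] read 'b'  n7⇒n7 (via fail)
[54] read 'c'  n7⇒n8
[55] read 'b'  n8⇒n9  emit P1@[53:55]
[56] read 'b'  n9⇒n7 (via fail)
[57] read 'a'  n7⇒n1 (via fail)
[58] read 'a'  n1⇒n1 (via fail)
[59] read 'a'  n1⇒n1 (via fail)
[60] read 'a'  n1⇒n1 (via fail)
[61] read 'c'  n1⇒n2
[62] read 'b'  n2⇒n3
[63] read 'a'  n3⇒n4
[64] read 'c'  n4⇒n5
[65] read 'c'  n5⇒n6  emit P0@[60:65],P2@[64:65]
[66] read 'b'  n6⇒n7 (via fail)
[67] read 'c'  n7⇒n8
[68] read 'a'  n8⇒n1 (via fail)
[69] read 'b'  n1⇒n7 (via fail)
[70] read 'a'  n7⇒n1 (via fail)
[71] read 'a'  n1⇒n1 (via fail)
[72] read 'a'  n1⇒n1 (via fail)
[73] read 'c'  n1⇒n2
[74] read 'c'  n2⇒n11 (via fail)  emit P2@[73:74]
[75] read 'c'  n11⇒n11 (via fail)  emit P2@[74:75]
[76] read 'c'  n11⇒n11 (via fail)  emit P2@[75:76]

All matches (sorted): [[2,2],[3,2],[6,1],[8,1],[11,1],[13,1],[20,0],[20,2],[28,0],[28,2],[31,1],[33,1],[35,1],[39,1],[41,2],[42,2],[45,1],[48,2],[49,2],[50,2],[55,1],[65,0],[65,2],[74,2],[75,2],[76,2]]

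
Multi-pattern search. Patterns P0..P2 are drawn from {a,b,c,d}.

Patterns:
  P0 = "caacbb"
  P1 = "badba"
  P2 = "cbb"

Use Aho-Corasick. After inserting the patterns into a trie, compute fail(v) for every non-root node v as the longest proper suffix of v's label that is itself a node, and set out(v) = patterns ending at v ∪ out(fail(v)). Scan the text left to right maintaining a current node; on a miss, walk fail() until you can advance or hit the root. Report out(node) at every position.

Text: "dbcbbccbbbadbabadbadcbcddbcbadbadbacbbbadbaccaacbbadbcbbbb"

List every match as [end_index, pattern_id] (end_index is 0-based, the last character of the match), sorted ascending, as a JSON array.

Build automaton:
Trie nodes:
  0='ε' goto b→7 c→1
  1='c' goto a→2 b→12
  2='ca' goto a→3
  3='caa' goto c→4
  4='caac' goto b→5
  5='caacb' goto b→6
  6='caacbb' goto ·  [P0 ends]
  7='b' goto a→8
  8='ba' goto d→9
  9='bad' goto b→10
  10='badb' goto a→11
  11='badba' goto ·  [P1 ends]
  12='cb' goto b→13
  13='cbb' goto ·  [P2 ends]

Failure links (BFS by depth):
  fail(1) 'c': from fail(0)=0 chase 'c': 0 ⇒ 0;  out=∅∪out(0)=∅
  fail(7) 'b': from fail(0)=0 chase 'b': 0 ⇒ 0;  out=∅∪out(0)=∅
  fail(2) 'ca': from fail(1)=0 chase 'a': 0 ⇒ 0;  out=∅∪out(0)=∅
  fail(8) 'ba': from fail(7)=0 chase 'a': 0 ⇒ 0;  out=∅∪out(0)=∅
  fail(12) 'cb': from fail(1)=0 chase 'b': 0 ⇒ 7;  out=∅∪out(7)=∅
  fail(3) 'caa': from fail(2)=0 chase 'a': 0 ⇒ 0;  out=∅∪out(0)=∅
  fail(9) 'bad': from fail(8)=0 chase 'd': 0 ⇒ 0;  out=∅∪out(0)=∅
  fail(13) 'cbb': from fail(12)=7 chase 'b': 7→0 ⇒ 7;  out={2}∪out(7)={2}
  fail(4) 'caac': from fail(3)=0 chase 'c': 0 ⇒ 1;  out=∅∪out(1)=∅
  fail(10) 'badb': from fail(9)=0 chase 'b': 0 ⇒ 7;  out=∅∪out(7)=∅
  fail(5) 'caacb': from fail(4)=1 chase 'b': 1 ⇒ 12;  out=∅∪out(12)=∅
  fail(11) 'badba': from fail(10)=7 chase 'a': 7 ⇒ 8;  out={1}∪out(8)={1}
  fail(6) 'caacbb': from fail(5)=12 chase 'b': 12 ⇒ 13;  out={0}∪out(13)={0,2}

Scan:
[0] read 'd'  n0⇒n0
[1] read 'b'  n0⇒n7
[2] read 'c'  n7⇒n1 ·f
[3] read 'b'  n1⇒n12
[4] read 'b'  n12⇒n13  emit P2@[2:4]
[5] read 'c'  n13⇒n1 ·f
[6] read 'c'  n1⇒n1 ·f
[7] read 'b'  n1⇒n12
[8] read 'b'  n12⇒n13  emit P2@[6:8]
[9] read 'b'  n13⇒n7 ·f
[10] read 'a'  n7⇒n8
[11] read 'd'  n8⇒n9
[12] read 'b'  n9⇒n10
[13] read 'a'  n10⇒n11  emit P1@[9:13]
[14] read 'b'  n11⇒n7 ·f
[15] read 'a'  n7⇒n8
[16] read 'd'  n8⇒n9
[17] read 'b'  n9⇒n10
[18] read 'a'  n10⇒n11  emit P1@[14:18]
[19] read 'd'  n11⇒n9 ·f
[20] read 'c'  n9⇒n1 ·f
[21] read 'b'  n1⇒n12
[22] read 'c'  n12⇒n1 ·f
[23] read 'd'  n1⇒n0 ·f
[24] read 'd'  n0⇒n0
[25] read 'b'  n0⇒n7
[26] read 'c'  n7⇒n1 ·f
[27] read 'b'  n1⇒n12
[28] read 'a'  n12⇒n8 ·f
[29] read 'd'  n8⇒n9
[30] read 'b'  n9⇒n10
[31] read 'a'  n10⇒n11  emit P1@[27:31]
[32] read 'd'  n11⇒n9 ·f
[33] read 'b'  n9⇒n10
[34] read 'a'  n10⇒n11  emit P1@[30:34]
[35] read 'c'  n11⇒n1 ·f
[36] read 'b'  n1⇒n12
[37] read 'b'  n12⇒n13  emit P2@[35:37]
[38] read 'b'  n13⇒n7 ·f
[39] read 'a'  n7⇒n8
[40] read 'd'  n8⇒n9
[41] read 'b'  n9⇒n10
[42] read 'a'  n10⇒n11  emit P1@[38:42]
[43] read 'c'  n11⇒n1 ·f
[44] read 'c'  n1⇒n1 ·f
[45] read 'a'  n1⇒n2
[46] read 'a'  n2⇒n3
[47] read 'c'  n3⇒n4
[48] read 'b'  n4⇒n5
[49] read 'b'  n5⇒n6  emit P0@[44:49],P2@[47:49]
[50] read 'a'  n6⇒n8 ·f
[51] read 'd'  n8⇒n9
[52] read 'b'  n9⇒n10
[53] read 'c'  n10⇒n1 ·f
[54] read 'b'  n1⇒n12
[55] read 'b'  n12⇒n13  emit P2@[53:55]
[56] read 'b'  n13⇒n7 ·f
[57] read 'b'  n7⇒n7 ·f

All matches (sorted): [[4,2],[8,2],[13,1],[18,1],[31,1],[34,1],[37,2],[42,1],[49,0],[49,2],[55,2]]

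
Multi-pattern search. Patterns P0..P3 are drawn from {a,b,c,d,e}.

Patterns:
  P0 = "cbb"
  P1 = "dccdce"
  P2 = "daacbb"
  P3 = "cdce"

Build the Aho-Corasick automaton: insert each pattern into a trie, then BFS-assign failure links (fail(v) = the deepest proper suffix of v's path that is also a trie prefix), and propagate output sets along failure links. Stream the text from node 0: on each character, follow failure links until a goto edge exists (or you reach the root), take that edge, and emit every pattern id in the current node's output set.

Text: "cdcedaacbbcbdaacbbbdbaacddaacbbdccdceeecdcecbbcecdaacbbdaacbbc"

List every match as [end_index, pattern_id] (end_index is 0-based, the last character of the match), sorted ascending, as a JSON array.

Build:
Trie (insert patterns):
  n0 'ε': c→1 d→4
  n1 'c': b→2 d→15
  n2 'cb': b→3
  n3 'cbb': ·  ←P0
  n4 'd': a→10 c→5
  n5 'dc': c→6
  n6 'dcc': d→7
  n7 'dccd': c→8
  n8 'dccdc': e→9
  n9 'dccdce': ·  ←P1
  n10 'da': a→11
  n11 'daa': c→12
  n12 'daac': b→13
  n13 'daacb': b→14
  n14 'daacbb': ·  ←P2
  n15 'cd': c→16
  n16 'cdc': e→17
  n17 'cdce': ·  ←P3

BFS fail/out derivation:
  n1('c'): parent n0 fail=0; on 'c' 0 → fail=0;  out ∅∪∅=∅
  n4('d'): parent n0 fail=0; on 'd' 0 → fail=0;  out ∅∪∅=∅
  n2('cb'): parent n1 fail=0; on 'b' 0 → fail=0;  out ∅∪∅=∅
  n5('dc'): parent n4 fail=0; on 'c' 0 → fail=1;  out ∅∪∅=∅
  n10('da'): parent n4 fail=0; on 'a' 0 → fail=0;  out ∅∪∅=∅
  n15('cd'): parent n1 fail=0; on 'd' 0 → fail=4;  out ∅∪∅=∅
  n3('cbb'): parent n2 fail=0; on 'b' 0 → fail=0;  out {0}∪∅={0}
  n6('dcc'): parent n5 fail=1; on 'c' 1→0 → fail=1;  out ∅∪∅=∅
  n11('daa'): parent n10 fail=0; on 'a' 0 → fail=0;  out ∅∪∅=∅
  n16('cdc'): parent n15 fail=4; on 'c' 4 → fail=5;  out ∅∪∅=∅
  n7('dccd'): parent n6 fail=1; on 'd' 1 → fail=15;  out ∅∪∅=∅
  n12('daac'): parent n11 fail=0; on 'c' 0 → fail=1;  out ∅∪∅=∅
  n17('cdce'): parent n16 fail=5; on 'e' 5→1→0 → fail=0;  out {3}∪∅={3}
  n8('dccdc'): parent n7 fail=15; on 'c' 15 → fail=16;  out ∅∪∅=∅
  n13('daacb'): parent n12 fail=1; on 'b' 1 → fail=2;  out ∅∪∅=∅
  n9('dccdce'): parent n8 fail=16; on 'e' 16 → fail=17;  out {1}∪{3}={1,3}
  n14('daacbb'): parent n13 fail=2; on 'b' 2 → fail=3;  out {2}∪{0}={0,2}

Text stream:
pos 0 'c': at 1
pos 1 'd': at 15
pos 2 'c': at 16
pos 3 'e': at 17  emit P3@[0:3]
pos 4 'd': at 4 (via fail)
pos 5 'a': at 10
pos 6 'a': at 11
pos 7 'c': at 12
pos 8 'b': at 13
pos 9 'b': at 14  emit P0@[7:9],P2@[4:9]
pos 10 'c': at 1 (via fail)
pos 11 'b': at 2
pos 12 'd': at 4 (via fail)
pos 13 'a': at 10
pos 14 'a': at 11
pos 15 'c': at 12
pos 16 'b': at 13
pos 17 'b': at 14  emit P0@[15:17],P2@[12:17]
pos 18 'b': at 0 (via fail)
pos 19 'd': at 4
pos 20 'b': at 0 (via fail)
pos 21 'a': at 0
pos 22 'a': at 0
pos 23 'c': at 1
pos 24 'd': at 15
pos 25 'd': at 4 (via fail)
pos 26 'a': at 10
pos 27 'a': at 11
pos 28 'c': at 12
pos 29 'b': at 13
pos 30 'b': at 14  emit P0@[28:30],P2@[25:30]
pos 31 'd': at 4 (via fail)
pos 32 'c': at 5
pos 33 'c': at 6
pos 34 'd': at 7
pos 35 'c': at 8
pos 36 'e': at 9  emit P1@[31:36],P3@[33:36]
pos 37 'e': at 0 (via fail)
pos 38 'e': at 0
pos 39 'c': at 1
pos 40 'd': at 15
pos 41 'c': at 16
pos 42 'e': at 17  emit P3@[39:42]
pos 43 'c': at 1 (via fail)
pos 44 'b': at 2
pos 45 'b': at 3  emit P0@[43:45]
pos 46 'c': at 1 (via fail)
pos 47 'e': at 0 (via fail)
pos 48 'c': at 1
pos 49 'd': at 15
pos 50 'a': at 10 (via fail)
pos 51 'a': at 11
pos 52 'c': at 12
pos 53 'b': at 13
pos 54 'b': at 14  emit P0@[52:54],P2@[49:54]
pos 55 'd': at 4 (via fail)
pos 56 'a': at 10
pos 57 'a': at 11
pos 58 'c': at 12
pos 59 'b': at 13
pos 60 'b': at 14  emit P0@[58:60],P2@[55:60]
pos 61 'c': at 1 (via fail)

Result: [[3,3],[9,0],[9,2],[17,0],[17,2],[30,0],[30,2],[36,1],[36,3],[42,3],[45,0],[54,0],[54,2],[60,0],[60,2]]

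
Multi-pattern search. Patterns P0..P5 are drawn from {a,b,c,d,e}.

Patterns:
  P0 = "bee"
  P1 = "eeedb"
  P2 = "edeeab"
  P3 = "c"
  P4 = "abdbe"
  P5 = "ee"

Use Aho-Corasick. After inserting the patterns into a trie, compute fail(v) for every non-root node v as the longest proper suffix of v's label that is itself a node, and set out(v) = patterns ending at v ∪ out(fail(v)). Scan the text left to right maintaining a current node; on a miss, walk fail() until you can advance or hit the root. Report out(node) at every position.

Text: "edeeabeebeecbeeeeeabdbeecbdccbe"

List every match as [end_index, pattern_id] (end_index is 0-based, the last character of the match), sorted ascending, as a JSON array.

Construct AC machine:
Trie nodes:
  0='ε' goto a→15 b→1 c→14 e→4
  1='b' goto e→2
  2='be' goto e→3
  3='bee' goto ·  ←P0
  4='e' goto d→9 e→5
  5='ee' goto e→6  ←P5
  6='eee' goto d→7
  7='eeed' goto b→8
  8='eeedb' goto ·  ←P1
  9='ed' goto e→10
  10='ede' goto e→11
  11='edee' goto a→12
  12='edeea' goto b→13
  13='edeeab' goto ·  ←P2
  14='c' goto ·  ←P3
  15='a' goto b→16
  16='ab' goto d→17
  17='abd' goto b→18
  18='abdb' goto e→19
  19='abdbe' goto ·  ←P4

BFS fail/out derivation:
  fail(1) 'b': from fail(0)=0 chase 'b': 0 ⇒ 0;  out=∅∪out(0)=∅
  fail(4) 'e': from fail(0)=0 chase 'e': 0 ⇒ 0;  out=∅∪out(0)=∅
  fail(14) 'c': from fail(0)=0 chase 'c': 0 ⇒ 0;  out={3}∪out(0)={3}
  fail(15) 'a': from fail(0)=0 chase 'a': 0 ⇒ 0;  out=∅∪out(0)=∅
  fail(2) 'be': from fail(1)=0 chase 'e': 0 ⇒ 4;  out=∅∪out(4)=∅
  fail(5) 'ee': from fail(4)=0 chase 'e': 0 ⇒ 4;  out={5}∪out(4)={5}
  fail(9) 'ed': from fail(4)=0 chase 'd': 0 ⇒ 0;  out=∅∪out(0)=∅
  fail(16) 'ab': from fail(15)=0 chase 'b': 0 ⇒ 1;  out=∅∪out(1)=∅
  fail(3) 'bee': from fail(2)=4 chase 'e': 4 ⇒ 5;  out={0}∪out(5)={0,5}
  fail(6) 'eee': from fail(5)=4 chase 'e': 4 ⇒ 5;  out=∅∪out(5)={5}
  fail(10) 'ede': from fail(9)=0 chase 'e': 0 ⇒ 4;  out=∅∪out(4)=∅
  fail(17) 'abd': from fail(16)=1 chase 'd': 1→0 ⇒ 0;  out=∅∪out(0)=∅
  fail(7) 'eeed': from fail(6)=5 chase 'd': 5→4 ⇒ 9;  out=∅∪out(9)=∅
  fail(11) 'edee': from fail(10)=4 chase 'e': 4 ⇒ 5;  out=∅∪out(5)={5}
  fail(18) 'abdb': from fail(17)=0 chase 'b': 0 ⇒ 1;  out=∅∪out(1)=∅
  fail(8) 'eeedb': from fail(7)=9 chase 'b': 9→0 ⇒ 1;  out={1}∪out(1)={1}
  fail(12) 'edeea': from fail(11)=5 chase 'a': 5→4→0 ⇒ 15;  out=∅∪out(15)=∅
  fail(19) 'abdbe': from fail(18)=1 chase 'e': 1 ⇒ 2;  out={4}∪out(2)={4}
  fail(13) 'edeeab': from fail(12)=15 chase 'b': 15 ⇒ 16;  out={2}∪out(16)={2}

Scan:
pos 0 'e': at 4
pos 1 'd': at 9
pos 2 'e': at 10
pos 3 'e': at 11  → match P5@[2:3]
pos 4 'a': at 12
pos 5 'b': at 13  → match P2@[0:5]
pos 6 'e': at 2 ·f
pos 7 'e': at 3  → match P0@[5:7],P5@[6:7]
pos 8 'b': at 1 ·f
pos 9 'e': at 2
pos 10 'e': at 3  → match P0@[8:10],P5@[9:10]
pos 11 'c': at 14 ·f  → match P3@[11:11]
pos 12 'b': at 1 ·f
pos 13 'e': at 2
pos 14 'e': at 3  → match P0@[12:14],P5@[13:14]
pos 15 'e': at 6 ·f  → match P5@[14:15]
pos 16 'e': at 6 ·f  → match P5@[15:16]
pos 17 'e': at 6 ·f  → match P5@[16:17]
pos 18 'a': at 15 ·f
pos 19 'b': at 16
pos 20 'd': at 17
pos 21 'b': at 18
pos 22 'e': at 19  → match P4@[18:22]
pos 23 'e': at 3 ·f  → match P0@[21:23],P5@[22:23]
pos 24 'c': at 14 ·f  → match P3@[24:24]
pos 25 'b': at 1 ·f
pos 26 'd': at 0 ·f
pos 27 'c': at 14  → match P3@[27:27]
pos 28 'c': at 14 ·f  → match P3@[28:28]
pos 29 'b': at 1 ·f
pos 30 'e': at 2

Matches: [[3,5],[5,2],[7,0],[7,5],[10,0],[10,5],[11,3],[14,0],[14,5],[15,5],[16,5],[17,5],[22,4],[23,0],[23,5],[24,3],[27,3],[28,3]]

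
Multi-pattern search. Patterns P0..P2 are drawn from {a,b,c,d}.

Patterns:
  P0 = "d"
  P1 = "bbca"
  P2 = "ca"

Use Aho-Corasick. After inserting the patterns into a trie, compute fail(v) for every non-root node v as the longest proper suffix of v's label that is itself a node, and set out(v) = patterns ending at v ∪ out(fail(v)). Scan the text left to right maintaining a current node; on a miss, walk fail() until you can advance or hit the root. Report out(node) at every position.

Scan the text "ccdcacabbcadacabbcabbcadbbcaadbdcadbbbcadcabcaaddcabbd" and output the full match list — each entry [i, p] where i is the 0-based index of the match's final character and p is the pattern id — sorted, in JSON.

Construct AC machine:
Trie nodes:
  0='ε' goto b→2 c→6 d→1
  1='d' goto ·  ←P0
  2='b' goto b→3
  3='bb' goto c→4
  4='bbc' goto a→5
  5='bbca' goto ·  ←P1
  6='c' goto a→7
  7='ca' goto ·  ←P2

Failure links (BFS by depth):
  fail(1) 'd': from fail(0)=0 chase 'd': 0 ⇒ 0;  out={0}∪out(0)={0}
  fail(2) 'b': from fail(0)=0 chase 'b': 0 ⇒ 0;  out=∅∪out(0)=∅
  fail(6) 'c': from fail(0)=0 chase 'c': 0 ⇒ 0;  out=∅∪out(0)=∅
  fail(3) 'bb': from fail(2)=0 chase 'b': 0 ⇒ 2;  out=∅∪out(2)=∅
  fail(7) 'ca': from fail(6)=0 chase 'a': 0 ⇒ 0;  out={2}∪out(0)={2}
  fail(4) 'bbc': from fail(3)=2 chase 'c': 2→0 ⇒ 6;  out=∅∪out(6)=∅
  fail(5) 'bbca': from fail(4)=6 chase 'a': 6 ⇒ 7;  out={1}∪out(7)={1,2}

Run:
pos 0 'c': at 6
pos 1 'c': at 6 ·f
pos 2 'd': at 1 ·f  emit P0@[2:2]
pos 3 'c': at 6 ·f
pos 4 'a': at 7  emit P2@[3:4]
pos 5 'c': at 6 ·f
pos 6 'a': at 7  emit P2@[5:6]
pos 7 'b': at 2 ·f
pos 8 'b': at 3
pos 9 'c': at 4
pos 10 'a': at 5  emit P1@[7:10],P2@[9:10]
pos 11 'd': at 1 ·f  emit P0@[11:11]
pos 12 'a': at 0 ·f
pos 13 'c': at 6
pos 14 'a': at 7  emit P2@[13:14]
pos 15 'b': at 2 ·f
pos 16 'b': at 3
pos 17 'c': at 4
pos 18 'a': at 5  emit P1@[15:18],P2@[17:18]
pos 19 'b': at 2 ·f
pos 20 'b': at 3
pos 21 'c': at 4
pos 22 'a': at 5  emit P1@[19:22],P2@[21:22]
pos 23 'd': at 1 ·f  emit P0@[23:23]
pos 24 'b': at 2 ·f
pos 25 'b': at 3
pos 26 'c': at 4
pos 27 'a': at 5  emit P1@[24:27],P2@[26:27]
pos 28 'a': at 0 ·f
pos 29 'd': at 1  emit P0@[29:29]
pos 30 'b': at 2 ·f
pos 31 'd': at 1 ·f  emit P0@[31:31]
pos 32 'c': at 6 ·f
pos 33 'a': at 7  emit P2@[32:33]
pos 34 'd': at 1 ·f  emit P0@[34:34]
pos 35 'b': at 2 ·f
pos 36 'b': at 3
pos 37 'b': at 3 ·f
pos 38 'c': at 4
pos 39 'a': at 5  emit P1@[36:39],P2@[38:39]
pos 40 'd': at 1 ·f  emit P0@[40:40]
pos 41 'c': at 6 ·f
pos 42 'a': at 7  emit P2@[41:42]
pos 43 'b': at 2 ·f
pos 44 'c': at 6 ·f
pos 45 'a': at 7  emit P2@[44:45]
pos 46 'a': at 0 ·f
pos 47 'd': at 1  emit P0@[47:47]
pos 48 'd': at 1 ·f  emit P0@[48:48]
pos 49 'c': at 6 ·f
pos 50 'a': at 7  emit P2@[49:50]
pos 51 'b': at 2 ·f
pos 52 'b': at 3
pos 53 'd': at 1 ·f  emit P0@[53:53]

Result: [[2,0],[4,2],[6,2],[10,1],[10,2],[11,0],[14,2],[18,1],[18,2],[22,1],[22,2],[23,0],[27,1],[27,2],[29,0],[31,0],[33,2],[34,0],[39,1],[39,2],[40,0],[42,2],[45,2],[47,0],[48,0],[50,2],[53,0]]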